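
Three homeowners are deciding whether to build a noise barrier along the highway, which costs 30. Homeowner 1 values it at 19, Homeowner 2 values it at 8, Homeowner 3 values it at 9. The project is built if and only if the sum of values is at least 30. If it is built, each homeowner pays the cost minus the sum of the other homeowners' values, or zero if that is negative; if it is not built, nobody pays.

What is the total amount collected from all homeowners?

18

Total value 36 ≥ cost 30, so it is built.
Homeowner 1: others sum to 17; max(0, 30 - 17) = 13.
Homeowner 2: others sum to 28; max(0, 30 - 28) = 2.
Homeowner 3: others sum to 27; max(0, 30 - 27) = 3.
Total collected = 13 + 2 + 3 = 18.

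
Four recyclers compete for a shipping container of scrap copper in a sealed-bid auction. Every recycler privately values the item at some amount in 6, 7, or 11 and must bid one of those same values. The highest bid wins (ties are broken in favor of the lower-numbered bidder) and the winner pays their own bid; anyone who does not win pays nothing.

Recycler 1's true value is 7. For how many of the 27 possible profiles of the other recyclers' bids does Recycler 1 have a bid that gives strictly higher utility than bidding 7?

1

Others bid (6, 6, 6): truth gives 0; bid 6 gives 1 > 0. Violating.
Others bid (6, 6, 7): truth gives 0; no alternative beats it.
Others bid (6, 6, 11): truth gives 0; no alternative beats it.
(Checking all 27 profiles: 1 has a profitable deviation, 26 do not.)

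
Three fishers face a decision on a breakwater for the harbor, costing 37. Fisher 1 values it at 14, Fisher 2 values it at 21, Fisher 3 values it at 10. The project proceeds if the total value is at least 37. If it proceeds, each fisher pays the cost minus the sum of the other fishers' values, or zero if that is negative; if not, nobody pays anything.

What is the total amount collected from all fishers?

21

Total value 45 ≥ cost 37, so it is built.
Fisher 1: others sum to 31; max(0, 37 - 31) = 6.
Fisher 2: others sum to 24; max(0, 37 - 24) = 13.
Fisher 3: others sum to 35; max(0, 37 - 35) = 2.
Total collected = 6 + 13 + 2 = 21.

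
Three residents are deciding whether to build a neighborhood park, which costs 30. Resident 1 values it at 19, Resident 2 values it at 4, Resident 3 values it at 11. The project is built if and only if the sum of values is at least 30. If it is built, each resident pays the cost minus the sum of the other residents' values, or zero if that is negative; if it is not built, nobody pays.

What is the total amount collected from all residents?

22

Total value 34 ≥ cost 30, so it is built.
Resident 1: others sum to 15; max(0, 30 - 15) = 15.
Resident 2: others sum to 30; max(0, 30 - 30) = 0.
Resident 3: others sum to 23; max(0, 30 - 23) = 7.
Total collected = 15 + 0 + 7 = 22.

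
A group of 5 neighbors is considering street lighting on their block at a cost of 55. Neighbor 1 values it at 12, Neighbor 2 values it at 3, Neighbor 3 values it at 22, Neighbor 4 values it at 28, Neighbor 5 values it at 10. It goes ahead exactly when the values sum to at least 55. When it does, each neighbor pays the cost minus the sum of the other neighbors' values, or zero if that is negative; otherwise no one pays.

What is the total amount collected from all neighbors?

10

Total value 75 ≥ cost 55, so it is built.
Neighbor 1: others sum to 63; max(0, 55 - 63) = 0.
Neighbor 2: others sum to 72; max(0, 55 - 72) = 0.
Neighbor 3: others sum to 53; max(0, 55 - 53) = 2.
Neighbor 4: others sum to 47; max(0, 55 - 47) = 8.
Neighbor 5: others sum to 65; max(0, 55 - 65) = 0.
Total collected = 0 + 0 + 2 + 8 + 0 = 10.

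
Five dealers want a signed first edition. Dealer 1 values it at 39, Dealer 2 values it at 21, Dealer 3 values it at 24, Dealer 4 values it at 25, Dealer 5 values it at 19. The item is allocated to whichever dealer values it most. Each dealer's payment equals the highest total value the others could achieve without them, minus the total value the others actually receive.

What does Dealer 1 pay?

25

Dealer 1 has the highest value and receives the item.
Without Dealer 1, the item would go to the next-highest value, 25, so the others could achieve 25.
With Dealer 1 present and winning, the others receive nothing, so their total is 0.
Payment = 25 - 0 = 25.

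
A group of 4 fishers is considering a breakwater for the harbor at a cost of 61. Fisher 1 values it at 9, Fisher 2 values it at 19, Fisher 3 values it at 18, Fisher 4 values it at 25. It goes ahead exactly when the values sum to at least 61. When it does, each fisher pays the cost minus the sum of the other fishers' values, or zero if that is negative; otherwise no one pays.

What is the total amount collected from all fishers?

32

Total value 71 ≥ cost 61, so it is built.
Fisher 1: others sum to 62; max(0, 61 - 62) = 0.
Fisher 2: others sum to 52; max(0, 61 - 52) = 9.
Fisher 3: others sum to 53; max(0, 61 - 53) = 8.
Fisher 4: others sum to 46; max(0, 61 - 46) = 15.
Total collected = 0 + 9 + 8 + 15 = 32.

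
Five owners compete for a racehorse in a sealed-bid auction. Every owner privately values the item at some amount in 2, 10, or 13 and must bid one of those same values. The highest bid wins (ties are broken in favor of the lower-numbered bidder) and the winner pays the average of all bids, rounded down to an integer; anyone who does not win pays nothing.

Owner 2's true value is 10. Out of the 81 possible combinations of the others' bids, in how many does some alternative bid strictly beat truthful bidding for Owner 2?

Others bid (2, 2, 2, 13): truth gives 0; bid 13 gives 4 > 0. Violating.
Others bid (2, 2, 10, 13): truth gives 0; bid 13 gives 2 > 0. Violating.
Others bid (2, 2, 13, 2): truth gives 0; bid 13 gives 4 > 0. Violating.
Others bid (2, 2, 13, 10): truth gives 0; bid 13 gives 2 > 0. Violating.
Others bid (2, 2, 2, 2): truth gives 7; no alternative beats it.
Others bid (2, 2, 2, 10): truth gives 5; no alternative beats it.
(Checking all 81 profiles: 31 have a profitable deviation, 50 do not.)

31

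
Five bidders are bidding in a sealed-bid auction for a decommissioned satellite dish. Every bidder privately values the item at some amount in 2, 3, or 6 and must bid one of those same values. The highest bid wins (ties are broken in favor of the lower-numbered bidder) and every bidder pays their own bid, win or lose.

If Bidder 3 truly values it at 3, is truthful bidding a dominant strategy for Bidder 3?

No

Consider the case where Bidder 1 bids 2, Bidder 2 bids 2, Bidder 4 bids 2 and Bidder 5 bids 6.
Truthful bid 3: loses but pays 3, utility -3.
Bid 2 instead: loses but pays 2, utility -2.
Since -2 > -3, bidding 2 is strictly better here, so truthful bidding is not dominant.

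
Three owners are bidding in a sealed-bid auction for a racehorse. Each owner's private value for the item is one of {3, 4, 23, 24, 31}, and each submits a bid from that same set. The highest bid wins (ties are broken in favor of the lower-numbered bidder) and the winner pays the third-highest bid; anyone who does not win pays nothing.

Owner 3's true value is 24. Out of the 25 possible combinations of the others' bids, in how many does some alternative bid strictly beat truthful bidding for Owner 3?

Others bid (3, 24): truth gives 0; bid 31 gives 21 > 0. Violating.
Others bid (4, 24): truth gives 0; bid 31 gives 20 > 0. Violating.
Others bid (23, 24): truth gives 0; bid 31 gives 1 > 0. Violating.
Others bid (24, 3): truth gives 0; bid 31 gives 21 > 0. Violating.
Others bid (3, 3): truth gives 21; no alternative beats it.
Others bid (3, 4): truth gives 21; no alternative beats it.
(Checking all 25 profiles: 6 have a profitable deviation, 19 do not.)

6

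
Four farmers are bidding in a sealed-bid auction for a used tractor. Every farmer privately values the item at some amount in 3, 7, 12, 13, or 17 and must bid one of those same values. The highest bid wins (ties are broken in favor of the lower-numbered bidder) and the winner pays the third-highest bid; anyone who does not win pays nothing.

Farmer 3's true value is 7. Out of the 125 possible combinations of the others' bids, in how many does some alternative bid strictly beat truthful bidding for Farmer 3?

Others bid (3, 3, 12): truth gives 0; bid 12 gives 4 > 0. Violating.
Others bid (3, 3, 13): truth gives 0; bid 13 gives 4 > 0. Violating.
Others bid (3, 3, 17): truth gives 0; bid 17 gives 4 > 0. Violating.
Others bid (3, 7, 3): truth gives 0; bid 12 gives 4 > 0. Violating.
Others bid (3, 3, 3): truth gives 4; no alternative beats it.
Others bid (3, 3, 7): truth gives 4; no alternative beats it.
(Checking all 125 profiles: 9 have a profitable deviation, 116 do not.)

9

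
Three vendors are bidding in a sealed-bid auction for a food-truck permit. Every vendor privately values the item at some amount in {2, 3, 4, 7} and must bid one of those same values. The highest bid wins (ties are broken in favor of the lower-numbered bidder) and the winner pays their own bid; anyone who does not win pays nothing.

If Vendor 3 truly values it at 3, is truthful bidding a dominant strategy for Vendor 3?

Check each profile of the others' bids and compare truth against every alternative bid.
Others bid (2, 2): truth gives 0, best alternative gives 0.
Others bid (2, 3): truth gives 0, best alternative gives 0.
Others bid (2, 4): truth gives 0, best alternative gives 0.
Others bid (2, 7): truth gives 0, best alternative gives 0.
Others bid (3, 2): truth gives 0, best alternative gives 0.
Others bid (3, 3): truth gives 0, best alternative gives 0.
(Remaining 10 profiles checked similarly; truth is weakly best in each.)
In every case the truthful bid is at least as good as any alternative, so it is a dominant strategy.

Yes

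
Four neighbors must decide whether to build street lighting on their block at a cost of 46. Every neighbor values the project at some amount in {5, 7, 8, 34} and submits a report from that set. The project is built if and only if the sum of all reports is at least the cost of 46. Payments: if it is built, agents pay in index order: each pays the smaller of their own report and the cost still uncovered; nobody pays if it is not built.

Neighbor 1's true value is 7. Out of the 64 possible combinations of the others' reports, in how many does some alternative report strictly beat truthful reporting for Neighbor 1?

37

Others report (5, 5, 34): truth gives 0; report 5 gives 2 > 0. Violating.
Others report (5, 7, 34): truth gives 0; report 5 gives 2 > 0. Violating.
Others report (5, 8, 34): truth gives 0; report 5 gives 2 > 0. Violating.
Others report (5, 34, 5): truth gives 0; report 5 gives 2 > 0. Violating.
Others report (5, 5, 5): truth gives 0; no alternative beats it.
Others report (5, 5, 7): truth gives 0; no alternative beats it.
(Checking all 64 profiles: 37 have a profitable deviation, 27 do not.)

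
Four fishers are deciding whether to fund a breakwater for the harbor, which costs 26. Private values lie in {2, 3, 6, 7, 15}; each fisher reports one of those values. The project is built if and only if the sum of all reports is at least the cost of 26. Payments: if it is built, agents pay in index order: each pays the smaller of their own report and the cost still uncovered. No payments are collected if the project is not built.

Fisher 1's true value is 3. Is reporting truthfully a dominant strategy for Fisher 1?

No

Consider the case where Fisher 2 reports 2, Fisher 3 reports 7 and Fisher 4 reports 15.
Truthful report 3: project built, pays 3, utility 3 - 3 = 0.
Report 2 instead: project built, pays 2, utility 3 - 2 = 1.
Since 1 > 0, reporting 2 is strictly better here, so truthful reporting is not dominant.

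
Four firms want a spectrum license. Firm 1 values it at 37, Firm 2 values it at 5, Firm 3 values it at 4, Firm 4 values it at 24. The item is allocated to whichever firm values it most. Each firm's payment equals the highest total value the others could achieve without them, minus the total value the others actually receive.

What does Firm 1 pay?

Firm 1 has the highest value and receives the item.
Without Firm 1, the item would go to the next-highest value, 24, so the others could achieve 24.
With Firm 1 present and winning, the others receive nothing, so their total is 0.
Payment = 24 - 0 = 24.

24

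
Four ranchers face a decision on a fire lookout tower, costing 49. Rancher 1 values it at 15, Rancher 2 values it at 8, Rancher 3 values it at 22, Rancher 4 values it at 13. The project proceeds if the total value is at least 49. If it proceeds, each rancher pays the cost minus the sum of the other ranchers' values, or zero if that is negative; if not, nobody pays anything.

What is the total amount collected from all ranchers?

Total value 58 ≥ cost 49, so it is built.
Rancher 1: others sum to 43; max(0, 49 - 43) = 6.
Rancher 2: others sum to 50; max(0, 49 - 50) = 0.
Rancher 3: others sum to 36; max(0, 49 - 36) = 13.
Rancher 4: others sum to 45; max(0, 49 - 45) = 4.
Total collected = 6 + 0 + 13 + 4 = 23.

23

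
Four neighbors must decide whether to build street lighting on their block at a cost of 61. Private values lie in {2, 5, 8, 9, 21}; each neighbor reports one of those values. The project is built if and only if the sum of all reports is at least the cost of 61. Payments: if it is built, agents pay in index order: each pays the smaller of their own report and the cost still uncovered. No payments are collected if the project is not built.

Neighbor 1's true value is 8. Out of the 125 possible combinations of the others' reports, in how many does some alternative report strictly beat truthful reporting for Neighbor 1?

Others report (21, 21, 21): truth gives 0; report 2 gives 6 > 0. Violating.
Others report (2, 2, 2): truth gives 0; no alternative beats it.
Others report (2, 2, 5): truth gives 0; no alternative beats it.
(Checking all 125 profiles: 1 has a profitable deviation, 124 do not.)

1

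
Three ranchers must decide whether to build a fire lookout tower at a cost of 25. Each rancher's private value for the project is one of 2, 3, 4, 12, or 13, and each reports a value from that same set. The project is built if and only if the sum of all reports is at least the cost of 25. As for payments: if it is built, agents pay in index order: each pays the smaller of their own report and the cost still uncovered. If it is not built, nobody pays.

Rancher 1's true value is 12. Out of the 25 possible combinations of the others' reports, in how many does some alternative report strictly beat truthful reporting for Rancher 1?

Others report (12, 12): truth gives 0; report 2 gives 10 > 0. Violating.
Others report (12, 13): truth gives 0; report 2 gives 10 > 0. Violating.
Others report (13, 12): truth gives 0; report 2 gives 10 > 0. Violating.
Others report (13, 13): truth gives 0; report 2 gives 10 > 0. Violating.
Others report (2, 2): truth gives 0; no alternative beats it.
Others report (2, 3): truth gives 0; no alternative beats it.
(Checking all 25 profiles: 4 have a profitable deviation, 21 do not.)

4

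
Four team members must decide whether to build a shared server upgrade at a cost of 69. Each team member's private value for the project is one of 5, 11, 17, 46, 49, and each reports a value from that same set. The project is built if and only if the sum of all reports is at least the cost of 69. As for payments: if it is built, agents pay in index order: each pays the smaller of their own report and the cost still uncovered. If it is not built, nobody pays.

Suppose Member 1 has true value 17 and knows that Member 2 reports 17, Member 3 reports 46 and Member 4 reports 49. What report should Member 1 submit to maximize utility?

5

Report 5: project built, pays 5, utility 17 - 5 = 12.
Report 11: project built, pays 11, utility 17 - 11 = 6.
Report 17: project built, pays 17, utility 17 - 17 = 0.
Report 46: project built, pays 46, utility 17 - 46 = -29.
Report 49: project built, pays 49, utility 17 - 49 = -32.
The best choice is 5 with utility 12.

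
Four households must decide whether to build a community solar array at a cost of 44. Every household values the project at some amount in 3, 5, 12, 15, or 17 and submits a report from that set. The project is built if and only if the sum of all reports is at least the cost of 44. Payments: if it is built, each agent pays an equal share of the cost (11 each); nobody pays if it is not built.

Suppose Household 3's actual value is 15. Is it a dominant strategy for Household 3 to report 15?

Consider the case where Household 1 reports 3, Household 2 reports 12 and Household 4 reports 12.
Truthful report 15: project not built, utility 0.
Report 17 instead: project built, pays 11, utility 15 - 11 = 4.
Since 4 > 0, reporting 17 is strictly better here, so truthful reporting is not dominant.

No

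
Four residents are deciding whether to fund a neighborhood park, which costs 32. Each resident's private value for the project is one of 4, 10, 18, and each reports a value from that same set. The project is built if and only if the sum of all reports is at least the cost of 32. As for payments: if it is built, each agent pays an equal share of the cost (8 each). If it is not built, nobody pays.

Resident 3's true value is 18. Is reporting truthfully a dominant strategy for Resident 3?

Check each profile of the others' reports and compare truth against every alternative report.
Others report (4, 4, 10): truth gives 10, best alternative gives 0.
Others report (4, 10, 4): truth gives 10, best alternative gives 0.
Others report (10, 4, 4): truth gives 10, best alternative gives 0.
Others report (4, 4, 18): truth gives 10, best alternative gives 10.
Others report (4, 10, 10): truth gives 10, best alternative gives 10.
Others report (4, 10, 18): truth gives 10, best alternative gives 10.
(Remaining 21 profiles checked similarly; truth is weakly best in each.)
In every case the truthful report is at least as good as any alternative, so it is a dominant strategy.

Yes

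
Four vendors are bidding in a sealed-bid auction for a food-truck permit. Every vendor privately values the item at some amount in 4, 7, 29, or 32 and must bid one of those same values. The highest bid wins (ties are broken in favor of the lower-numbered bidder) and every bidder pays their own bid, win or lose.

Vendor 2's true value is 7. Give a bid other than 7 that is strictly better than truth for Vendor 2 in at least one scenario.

4

Suppose Vendor 1 bids 4, Vendor 3 bids 4 and Vendor 4 bids 29.
Bid 7: loses but pays 7, utility -7.
Bid 4: loses but pays 4, utility -4.
So bidding 4 beats truth here (-4 > -7).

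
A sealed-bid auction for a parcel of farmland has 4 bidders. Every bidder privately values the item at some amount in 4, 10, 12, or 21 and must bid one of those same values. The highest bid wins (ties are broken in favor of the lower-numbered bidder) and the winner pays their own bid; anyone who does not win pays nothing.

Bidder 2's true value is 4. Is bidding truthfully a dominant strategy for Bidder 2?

Check each profile of the others' bids and compare truth against every alternative bid.
Others bid (4, 4, 4): truth gives 0, best alternative gives -6.
Others bid (4, 4, 10): truth gives 0, best alternative gives -6.
Others bid (4, 10, 4): truth gives 0, best alternative gives -6.
Others bid (4, 10, 10): truth gives 0, best alternative gives -6.
Others bid (4, 4, 12): truth gives 0, best alternative gives 0.
Others bid (4, 4, 21): truth gives 0, best alternative gives 0.
(Remaining 58 profiles checked similarly; truth is weakly best in each.)
In every case the truthful bid is at least as good as any alternative, so it is a dominant strategy.

Yes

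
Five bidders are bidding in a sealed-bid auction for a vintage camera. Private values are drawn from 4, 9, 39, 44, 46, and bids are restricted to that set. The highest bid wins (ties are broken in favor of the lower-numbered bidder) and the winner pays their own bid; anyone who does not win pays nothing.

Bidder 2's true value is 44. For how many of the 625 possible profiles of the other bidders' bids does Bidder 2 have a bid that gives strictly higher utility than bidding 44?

54

Others bid (4, 4, 4, 4): truth gives 0; bid 9 gives 35 > 0. Violating.
Others bid (4, 4, 4, 9): truth gives 0; bid 9 gives 35 > 0. Violating.
Others bid (4, 4, 4, 39): truth gives 0; bid 39 gives 5 > 0. Violating.
Others bid (4, 4, 9, 4): truth gives 0; bid 9 gives 35 > 0. Violating.
Others bid (4, 4, 4, 44): truth gives 0; no alternative beats it.
Others bid (4, 4, 4, 46): truth gives 0; no alternative beats it.
(Checking all 625 profiles: 54 have a profitable deviation, 571 do not.)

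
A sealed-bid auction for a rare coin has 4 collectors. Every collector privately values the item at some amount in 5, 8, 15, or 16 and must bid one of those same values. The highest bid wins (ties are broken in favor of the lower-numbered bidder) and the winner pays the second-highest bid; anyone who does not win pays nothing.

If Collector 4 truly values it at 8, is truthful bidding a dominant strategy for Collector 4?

Yes

Check each profile of the others' bids and compare truth against every alternative bid.
Others bid (5, 5, 5): truth gives 3, best alternative gives 3.
Others bid (5, 5, 8): truth gives 0, best alternative gives 0.
Others bid (5, 5, 15): truth gives 0, best alternative gives 0.
Others bid (5, 5, 16): truth gives 0, best alternative gives 0.
Others bid (5, 8, 5): truth gives 0, best alternative gives 0.
Others bid (5, 8, 8): truth gives 0, best alternative gives 0.
(Remaining 58 profiles checked similarly; truth is weakly best in each.)
In every case the truthful bid is at least as good as any alternative, so it is a dominant strategy.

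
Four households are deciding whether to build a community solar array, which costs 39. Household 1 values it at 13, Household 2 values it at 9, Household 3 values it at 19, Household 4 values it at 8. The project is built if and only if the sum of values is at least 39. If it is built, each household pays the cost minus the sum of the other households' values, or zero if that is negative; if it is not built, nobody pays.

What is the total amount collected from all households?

12

Total value 49 ≥ cost 39, so it is built.
Household 1: others sum to 36; max(0, 39 - 36) = 3.
Household 2: others sum to 40; max(0, 39 - 40) = 0.
Household 3: others sum to 30; max(0, 39 - 30) = 9.
Household 4: others sum to 41; max(0, 39 - 41) = 0.
Total collected = 3 + 0 + 9 + 0 = 12.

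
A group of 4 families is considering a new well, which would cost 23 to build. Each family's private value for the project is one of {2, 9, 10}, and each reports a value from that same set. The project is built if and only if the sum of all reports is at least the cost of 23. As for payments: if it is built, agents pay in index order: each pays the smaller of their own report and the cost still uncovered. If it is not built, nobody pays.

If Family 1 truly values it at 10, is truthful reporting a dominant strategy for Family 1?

No

Consider the case where Family 2 reports 2, Family 3 reports 2 and Family 4 reports 10.
Truthful report 10: project built, pays 10, utility 10 - 10 = 0.
Report 9 instead: project built, pays 9, utility 10 - 9 = 1.
Since 1 > 0, reporting 9 is strictly better here, so truthful reporting is not dominant.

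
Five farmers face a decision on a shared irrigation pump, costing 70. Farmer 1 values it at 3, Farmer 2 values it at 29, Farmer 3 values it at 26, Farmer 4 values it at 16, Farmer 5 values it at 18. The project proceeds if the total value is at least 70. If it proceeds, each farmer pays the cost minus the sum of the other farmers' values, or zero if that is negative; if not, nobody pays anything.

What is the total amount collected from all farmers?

Total value 92 ≥ cost 70, so it is built.
Farmer 1: others sum to 89; max(0, 70 - 89) = 0.
Farmer 2: others sum to 63; max(0, 70 - 63) = 7.
Farmer 3: others sum to 66; max(0, 70 - 66) = 4.
Farmer 4: others sum to 76; max(0, 70 - 76) = 0.
Farmer 5: others sum to 74; max(0, 70 - 74) = 0.
Total collected = 0 + 7 + 4 + 0 + 0 = 11.

11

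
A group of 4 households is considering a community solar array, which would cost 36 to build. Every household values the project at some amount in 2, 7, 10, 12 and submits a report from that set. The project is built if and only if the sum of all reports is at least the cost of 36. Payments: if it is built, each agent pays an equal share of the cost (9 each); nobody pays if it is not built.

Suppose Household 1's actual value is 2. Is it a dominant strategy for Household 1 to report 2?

Check each profile of the others' reports and compare truth against every alternative report.
Others report (7, 10, 12): truth gives 0, best alternative gives -7.
Others report (7, 12, 10): truth gives 0, best alternative gives -7.
Others report (7, 12, 12): truth gives 0, best alternative gives -7.
Others report (10, 7, 12): truth gives 0, best alternative gives -7.
Others report (10, 10, 10): truth gives 0, best alternative gives -7.
Others report (10, 10, 12): truth gives 0, best alternative gives -7.
(Remaining 58 profiles checked similarly; truth is weakly best in each.)
In every case the truthful report is at least as good as any alternative, so it is a dominant strategy.

Yes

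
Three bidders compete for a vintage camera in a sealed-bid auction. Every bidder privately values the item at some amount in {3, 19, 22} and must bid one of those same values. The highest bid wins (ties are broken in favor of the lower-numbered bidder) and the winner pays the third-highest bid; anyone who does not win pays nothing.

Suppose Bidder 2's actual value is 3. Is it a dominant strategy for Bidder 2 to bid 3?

Check each profile of the others' bids and compare truth against every alternative bid.
Others bid (3, 3): truth gives 0, best alternative gives 0.
Others bid (3, 19): truth gives 0, best alternative gives 0.
Others bid (3, 22): truth gives 0, best alternative gives 0.
Others bid (19, 3): truth gives 0, best alternative gives 0.
Others bid (19, 19): truth gives 0, best alternative gives 0.
Others bid (19, 22): truth gives 0, best alternative gives 0.
(Remaining 3 profiles checked similarly; truth is weakly best in each.)
In every case the truthful bid is at least as good as any alternative, so it is a dominant strategy.

Yes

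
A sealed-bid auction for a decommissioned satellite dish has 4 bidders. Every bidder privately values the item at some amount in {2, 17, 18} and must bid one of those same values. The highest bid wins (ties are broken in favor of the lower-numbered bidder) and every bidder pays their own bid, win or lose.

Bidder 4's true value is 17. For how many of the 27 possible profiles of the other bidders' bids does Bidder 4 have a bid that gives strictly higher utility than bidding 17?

26

Others bid (2, 2, 17): truth gives -17; bid 18 gives -1 > -17. Violating.
Others bid (2, 2, 18): truth gives -17; bid 2 gives -2 > -17. Violating.
Others bid (2, 17, 2): truth gives -17; bid 18 gives -1 > -17. Violating.
Others bid (2, 17, 17): truth gives -17; bid 18 gives -1 > -17. Violating.
Others bid (2, 2, 2): truth gives 0; no alternative beats it.
(Checking all 27 profiles: 26 have a profitable deviation, 1 does not.)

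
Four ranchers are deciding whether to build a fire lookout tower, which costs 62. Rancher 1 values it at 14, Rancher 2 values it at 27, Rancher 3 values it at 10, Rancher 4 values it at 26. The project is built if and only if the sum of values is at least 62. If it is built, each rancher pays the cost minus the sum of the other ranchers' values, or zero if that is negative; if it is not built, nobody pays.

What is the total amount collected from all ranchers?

23

Total value 77 ≥ cost 62, so it is built.
Rancher 1: others sum to 63; max(0, 62 - 63) = 0.
Rancher 2: others sum to 50; max(0, 62 - 50) = 12.
Rancher 3: others sum to 67; max(0, 62 - 67) = 0.
Rancher 4: others sum to 51; max(0, 62 - 51) = 11.
Total collected = 0 + 12 + 0 + 11 = 23.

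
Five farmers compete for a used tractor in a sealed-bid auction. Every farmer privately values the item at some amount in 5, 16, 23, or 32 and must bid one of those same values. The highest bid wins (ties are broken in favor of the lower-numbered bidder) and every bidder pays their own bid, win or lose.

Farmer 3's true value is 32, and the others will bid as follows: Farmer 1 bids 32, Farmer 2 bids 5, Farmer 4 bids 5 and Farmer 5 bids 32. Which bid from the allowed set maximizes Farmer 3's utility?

5

Bid 5: loses but pays 5, utility -5.
Bid 16: loses but pays 16, utility -16.
Bid 23: loses but pays 23, utility -23.
Bid 32: loses but pays 32, utility -32.
The best choice is 5 with utility -5.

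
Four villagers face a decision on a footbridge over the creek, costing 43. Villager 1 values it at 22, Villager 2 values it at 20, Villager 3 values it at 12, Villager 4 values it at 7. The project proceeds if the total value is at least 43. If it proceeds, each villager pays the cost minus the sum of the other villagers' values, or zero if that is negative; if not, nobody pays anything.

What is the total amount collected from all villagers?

Total value 61 ≥ cost 43, so it is built.
Villager 1: others sum to 39; max(0, 43 - 39) = 4.
Villager 2: others sum to 41; max(0, 43 - 41) = 2.
Villager 3: others sum to 49; max(0, 43 - 49) = 0.
Villager 4: others sum to 54; max(0, 43 - 54) = 0.
Total collected = 4 + 2 + 0 + 0 = 6.

6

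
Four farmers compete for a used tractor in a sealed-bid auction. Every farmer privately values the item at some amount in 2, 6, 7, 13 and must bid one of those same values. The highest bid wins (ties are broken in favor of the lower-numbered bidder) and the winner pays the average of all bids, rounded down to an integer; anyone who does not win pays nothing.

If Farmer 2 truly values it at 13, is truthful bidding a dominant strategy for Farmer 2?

Consider the case where Farmer 1 bids 2, Farmer 3 bids 2 and Farmer 4 bids 2.
Truthful bid 13: wins, pays 4, utility 13 - 4 = 9.
Bid 6 instead: wins, pays 3, utility 13 - 3 = 10.
Since 10 > 9, bidding 6 is strictly better here, so truthful bidding is not dominant.

No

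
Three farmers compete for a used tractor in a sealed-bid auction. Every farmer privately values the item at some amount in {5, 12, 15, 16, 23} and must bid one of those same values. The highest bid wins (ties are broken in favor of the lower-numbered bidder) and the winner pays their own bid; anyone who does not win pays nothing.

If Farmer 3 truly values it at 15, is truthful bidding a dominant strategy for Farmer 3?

Consider the case where Farmer 1 bids 5 and Farmer 2 bids 5.
Truthful bid 15: wins, pays 15, utility 15 - 15 = 0.
Bid 12 instead: wins, pays 12, utility 15 - 12 = 3.
Since 3 > 0, bidding 12 is strictly better here, so truthful bidding is not dominant.

No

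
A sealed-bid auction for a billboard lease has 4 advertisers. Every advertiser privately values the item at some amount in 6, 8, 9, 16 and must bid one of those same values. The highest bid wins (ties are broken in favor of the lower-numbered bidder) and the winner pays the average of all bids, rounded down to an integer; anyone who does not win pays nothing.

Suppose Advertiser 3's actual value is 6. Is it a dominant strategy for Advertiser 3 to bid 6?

Check each profile of the others' bids and compare truth against every alternative bid.
Others bid (6, 6, 8): truth gives 0, best alternative gives -1.
Others bid (6, 6, 6): truth gives 0, best alternative gives 0.
Others bid (6, 6, 9): truth gives 0, best alternative gives 0.
Others bid (6, 6, 16): truth gives 0, best alternative gives 0.
Others bid (6, 8, 6): truth gives 0, best alternative gives 0.
Others bid (6, 8, 8): truth gives 0, best alternative gives 0.
(Remaining 58 profiles checked similarly; truth is weakly best in each.)
In every case the truthful bid is at least as good as any alternative, so it is a dominant strategy.

Yes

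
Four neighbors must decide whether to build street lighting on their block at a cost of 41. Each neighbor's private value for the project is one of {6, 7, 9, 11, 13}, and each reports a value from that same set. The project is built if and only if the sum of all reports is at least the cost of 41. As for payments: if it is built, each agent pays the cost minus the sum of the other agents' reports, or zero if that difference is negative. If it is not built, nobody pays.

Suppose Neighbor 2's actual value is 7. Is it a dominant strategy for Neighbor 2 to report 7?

Check each profile of the others' reports and compare truth against every alternative report.
Others report (13, 13, 13): truth gives 5, best alternative gives 5.
Others report (11, 13, 13): truth gives 3, best alternative gives 3.
Others report (13, 11, 13): truth gives 3, best alternative gives 3.
Others report (13, 13, 11): truth gives 3, best alternative gives 3.
Others report (9, 13, 13): truth gives 1, best alternative gives 1.
Others report (11, 11, 13): truth gives 1, best alternative gives 1.
(Remaining 119 profiles checked similarly; truth is weakly best in each.)
In every case the truthful report is at least as good as any alternative, so it is a dominant strategy.

Yes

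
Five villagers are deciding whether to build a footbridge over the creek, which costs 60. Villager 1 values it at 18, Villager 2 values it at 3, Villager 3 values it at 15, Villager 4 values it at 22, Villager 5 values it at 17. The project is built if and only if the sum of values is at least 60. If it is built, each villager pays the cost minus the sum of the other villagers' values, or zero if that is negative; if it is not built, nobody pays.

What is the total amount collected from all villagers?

Total value 75 ≥ cost 60, so it is built.
Villager 1: others sum to 57; max(0, 60 - 57) = 3.
Villager 2: others sum to 72; max(0, 60 - 72) = 0.
Villager 3: others sum to 60; max(0, 60 - 60) = 0.
Villager 4: others sum to 53; max(0, 60 - 53) = 7.
Villager 5: others sum to 58; max(0, 60 - 58) = 2.
Total collected = 3 + 0 + 0 + 7 + 2 = 12.

12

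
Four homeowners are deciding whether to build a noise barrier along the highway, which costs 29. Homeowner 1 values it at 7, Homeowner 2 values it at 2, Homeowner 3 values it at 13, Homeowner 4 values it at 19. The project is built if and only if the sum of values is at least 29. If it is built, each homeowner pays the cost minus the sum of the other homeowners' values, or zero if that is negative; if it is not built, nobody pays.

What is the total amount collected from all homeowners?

8

Total value 41 ≥ cost 29, so it is built.
Homeowner 1: others sum to 34; max(0, 29 - 34) = 0.
Homeowner 2: others sum to 39; max(0, 29 - 39) = 0.
Homeowner 3: others sum to 28; max(0, 29 - 28) = 1.
Homeowner 4: others sum to 22; max(0, 29 - 22) = 7.
Total collected = 0 + 0 + 1 + 7 = 8.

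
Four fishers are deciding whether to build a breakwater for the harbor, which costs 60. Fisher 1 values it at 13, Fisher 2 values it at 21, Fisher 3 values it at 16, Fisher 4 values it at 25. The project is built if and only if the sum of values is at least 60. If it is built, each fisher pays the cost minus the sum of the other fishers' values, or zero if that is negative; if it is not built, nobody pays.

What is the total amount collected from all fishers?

Total value 75 ≥ cost 60, so it is built.
Fisher 1: others sum to 62; max(0, 60 - 62) = 0.
Fisher 2: others sum to 54; max(0, 60 - 54) = 6.
Fisher 3: others sum to 59; max(0, 60 - 59) = 1.
Fisher 4: others sum to 50; max(0, 60 - 50) = 10.
Total collected = 0 + 6 + 1 + 10 = 17.

17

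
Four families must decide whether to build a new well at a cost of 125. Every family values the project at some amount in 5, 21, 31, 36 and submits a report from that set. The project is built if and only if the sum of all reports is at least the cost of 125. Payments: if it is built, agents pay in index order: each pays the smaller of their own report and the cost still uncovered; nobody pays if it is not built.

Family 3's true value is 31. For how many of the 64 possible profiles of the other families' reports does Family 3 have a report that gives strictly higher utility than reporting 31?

1

Others report (36, 36, 36): truth gives 0; report 21 gives 10 > 0. Violating.
Others report (5, 5, 5): truth gives 0; no alternative beats it.
Others report (5, 5, 21): truth gives 0; no alternative beats it.
(Checking all 64 profiles: 1 has a profitable deviation, 63 do not.)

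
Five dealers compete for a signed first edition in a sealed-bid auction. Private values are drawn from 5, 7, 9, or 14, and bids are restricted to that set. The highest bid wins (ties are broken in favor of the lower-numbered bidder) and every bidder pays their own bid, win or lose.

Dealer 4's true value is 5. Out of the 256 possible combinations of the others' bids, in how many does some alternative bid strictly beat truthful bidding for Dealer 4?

Others bid (5, 5, 5, 5): truth gives -5; bid 7 gives -2 > -5. Violating.
Others bid (5, 5, 5, 7): truth gives -5; bid 7 gives -2 > -5. Violating.
Others bid (5, 5, 5, 9): truth gives -5; bid 9 gives -4 > -5. Violating.
Others bid (5, 5, 7, 5): truth gives -5; bid 9 gives -4 > -5. Violating.
Others bid (5, 5, 5, 14): truth gives -5; no alternative beats it.
Others bid (5, 5, 7, 14): truth gives -5; no alternative beats it.
(Checking all 256 profiles: 24 have a profitable deviation, 232 do not.)

24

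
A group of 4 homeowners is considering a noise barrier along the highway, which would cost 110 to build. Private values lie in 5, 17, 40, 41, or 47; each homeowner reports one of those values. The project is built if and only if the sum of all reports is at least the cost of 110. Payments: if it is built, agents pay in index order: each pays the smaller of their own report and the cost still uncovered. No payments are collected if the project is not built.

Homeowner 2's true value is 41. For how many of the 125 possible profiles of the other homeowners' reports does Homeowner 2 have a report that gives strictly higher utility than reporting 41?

Others report (5, 40, 40): truth gives 0; report 40 gives 1 > 0. Violating.
Others report (5, 40, 41): truth gives 0; report 40 gives 1 > 0. Violating.
Others report (5, 40, 47): truth gives 0; report 40 gives 1 > 0. Violating.
Others report (5, 41, 40): truth gives 0; report 40 gives 1 > 0. Violating.
Others report (5, 5, 5): truth gives 0; no alternative beats it.
Others report (5, 5, 17): truth gives 0; no alternative beats it.
(Checking all 125 profiles: 90 have a profitable deviation, 35 do not.)

90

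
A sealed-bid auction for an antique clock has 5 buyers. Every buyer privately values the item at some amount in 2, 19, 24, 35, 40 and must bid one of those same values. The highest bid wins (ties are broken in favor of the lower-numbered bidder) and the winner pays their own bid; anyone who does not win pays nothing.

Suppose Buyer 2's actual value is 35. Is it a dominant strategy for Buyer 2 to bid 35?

Consider the case where Buyer 1 bids 2, Buyer 3 bids 2, Buyer 4 bids 2 and Buyer 5 bids 2.
Truthful bid 35: wins, pays 35, utility 35 - 35 = 0.
Bid 19 instead: wins, pays 19, utility 35 - 19 = 16.
Since 16 > 0, bidding 19 is strictly better here, so truthful bidding is not dominant.

No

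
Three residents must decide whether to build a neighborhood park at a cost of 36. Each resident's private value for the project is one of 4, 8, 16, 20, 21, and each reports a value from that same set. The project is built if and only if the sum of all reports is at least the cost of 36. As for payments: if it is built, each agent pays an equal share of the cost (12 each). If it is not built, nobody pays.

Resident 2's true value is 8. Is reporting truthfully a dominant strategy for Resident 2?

Consider the case where Resident 1 reports 8 and Resident 3 reports 20.
Truthful report 8: project built, pays 12, utility 8 - 12 = -4.
Report 4 instead: project not built, utility 0.
Since 0 > -4, reporting 4 is strictly better here, so truthful reporting is not dominant.

No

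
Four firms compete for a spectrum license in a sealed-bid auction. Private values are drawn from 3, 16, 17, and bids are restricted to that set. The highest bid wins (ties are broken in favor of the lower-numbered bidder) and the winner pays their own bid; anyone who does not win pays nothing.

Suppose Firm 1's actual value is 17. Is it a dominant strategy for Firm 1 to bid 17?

No

Consider the case where Firm 2 bids 3, Firm 3 bids 3 and Firm 4 bids 3.
Truthful bid 17: wins, pays 17, utility 17 - 17 = 0.
Bid 3 instead: wins, pays 3, utility 17 - 3 = 14.
Since 14 > 0, bidding 3 is strictly better here, so truthful bidding is not dominant.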